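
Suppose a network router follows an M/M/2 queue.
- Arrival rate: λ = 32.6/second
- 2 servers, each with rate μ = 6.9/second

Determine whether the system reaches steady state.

Stability requires ρ = λ/(cμ) < 1
ρ = 32.6/(2 × 6.9) = 32.6/13.80 = 2.3623
Since 2.3623 ≥ 1, the system is UNSTABLE.
Need c > λ/μ = 32.6/6.9 = 4.72.
Minimum servers needed: c = 5.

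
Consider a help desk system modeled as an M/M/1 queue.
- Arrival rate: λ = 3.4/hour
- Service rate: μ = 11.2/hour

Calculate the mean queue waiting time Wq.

First, compute utilization: ρ = λ/μ = 3.4/11.2 = 0.3036
For M/M/1: Wq = λ/(μ(μ-λ))
Wq = 3.4/(11.2 × (11.2-3.4))
Wq = 3.4/(11.2 × 7.80)
Wq = 0.03892 hours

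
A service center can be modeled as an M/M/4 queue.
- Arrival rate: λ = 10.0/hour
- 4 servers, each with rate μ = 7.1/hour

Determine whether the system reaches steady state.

Stability requires ρ = λ/(cμ) < 1
ρ = 10.0/(4 × 7.1) = 10.0/28.40 = 0.3521
Since 0.3521 < 1, the system is STABLE.
The servers are busy 35.21% of the time.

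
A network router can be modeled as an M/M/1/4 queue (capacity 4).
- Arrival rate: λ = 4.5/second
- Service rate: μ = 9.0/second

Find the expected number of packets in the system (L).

ρ = λ/μ = 4.5/9.0 = 0.5000
P₀ = (1-ρ)/(1-ρ^(K+1)) = (1-0.5000)/(1-0.5000^5) = 0.5000/0.9688 = 0.5161
P_K = P₀×ρ^K = 0.5161 × 0.5000^4 = 0.5161 × 0.06250 = 0.03226
L = ρ[1 - (K+1)ρ^K + Kρ^(K+1)] / [(1-ρ)(1-ρ^(K+1))]
L = 0.5000 × (1 - 5×0.06250 + 4×0.03125) / ((1 - 0.5000) × (1 - 0.03125)) = 0.8387 packets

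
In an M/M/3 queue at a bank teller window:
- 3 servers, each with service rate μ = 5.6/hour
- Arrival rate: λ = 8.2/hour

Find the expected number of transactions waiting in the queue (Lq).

Traffic intensity: ρ = λ/(cμ) = 8.2/(3×5.6) = 0.4881
Since ρ = 0.4881 < 1, system is stable.
Offered load a = λ/μ = cρ = 8.2/5.6 = 1.4643
P₀ = [ Σₙ₌₀^2 aⁿ/n! + a^3/(3!(1-ρ)) ]⁻¹
Σ = a^0/0! + a^1/1! + a^2/2! = 1.0000 + 1.4643 + 1.0721 = 3.5364
a^3/(3!(1-ρ)) = 3.1396/(6 × 0.5119) = 1.0222
P₀ = 1/(3.5364 + 1.0222) = 0.2194
Lq = P₀·a^3·ρ / (3!(1-ρ)²) = 0.21937 × 3.1396 × 0.48810 / (6 × 0.26205) = 0.2138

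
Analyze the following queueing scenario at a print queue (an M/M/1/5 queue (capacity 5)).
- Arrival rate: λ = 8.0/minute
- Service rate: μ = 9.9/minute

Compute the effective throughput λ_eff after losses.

ρ = λ/μ = 8.0/9.9 = 0.80808
P₀ = (1-ρ)/(1-ρ^(K+1)) = (1-0.80808)/(1-0.80808^6) = 0.19192/0.72156 = 0.2660
P_K = P₀×ρ^K = 0.26598 × 0.80808^5 = 0.26598 × 0.34457 = 0.09165
λ_eff = λ(1-P_K) = 8.0 × (1 - 0.09165) = 8.0 × 0.90835 = 7.2668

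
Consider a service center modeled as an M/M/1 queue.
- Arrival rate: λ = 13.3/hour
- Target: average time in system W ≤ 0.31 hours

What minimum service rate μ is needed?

For M/M/1: W = 1/(μ-λ)
Need W ≤ 0.31, so 1/(μ-λ) ≤ 0.31
μ - λ ≥ 1/0.31 = 3.2258
μ ≥ 13.3 + 3.2258 = 16.5258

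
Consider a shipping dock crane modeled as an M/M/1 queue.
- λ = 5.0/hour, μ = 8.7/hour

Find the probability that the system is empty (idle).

ρ = λ/μ = 5.0/8.7 = 0.5747
P(0) = 1 - ρ = 1 - 0.5747 = 0.4253
The server is idle 42.53% of the time.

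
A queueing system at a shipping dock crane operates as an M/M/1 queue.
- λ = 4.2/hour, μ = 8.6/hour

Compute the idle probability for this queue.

ρ = λ/μ = 4.2/8.6 = 0.4884
P(0) = 1 - ρ = 1 - 0.4884 = 0.5116
The server is idle 51.16% of the time.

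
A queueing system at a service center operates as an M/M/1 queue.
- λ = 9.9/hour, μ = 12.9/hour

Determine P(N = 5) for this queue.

ρ = λ/μ = 9.9/12.9 = 0.76744
P(n) = (1-ρ)ρⁿ
P(5) = (1-0.76744) × 0.76744^5
P(5) = 0.23256 × 0.26621
P(5) = 0.06191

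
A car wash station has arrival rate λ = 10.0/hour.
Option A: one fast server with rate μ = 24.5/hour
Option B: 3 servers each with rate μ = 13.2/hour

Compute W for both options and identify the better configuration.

Option A: single server μ = 24.5 (M/M/1)
  ρ_A = 10.0/24.5 = 0.4082
  W_A = 1/(μ-λ) = 1/(24.5-10.0) = 1/14.50 = 0.06897

Option B: 3 servers μ = 13.2 (M/M/3)
  ρ_B = λ/(cμ) = 10.0/(3×13.2) = 0.2525
  Offered load a = λ/μ = cρ = 10.0/13.2 = 0.7576
  P₀ = [ Σₙ₌₀^2 aⁿ/n! + a^3/(3!(1-ρ)) ]⁻¹
  Σ = a^0/0! + a^1/1! + a^2/2! = 1.0000 + 0.75758 + 0.28696 = 2.0445
  a^3/(3!(1-ρ)) = 0.4348/(6 × 0.7475) = 0.09695
  P₀ = 1/(2.0445 + 0.09695) = 0.4670
  Lq = P₀·a^3·ρ / (3!(1-ρ)²) = 0.4670 × 0.4348 × 0.2525 / (6 × 0.5587) = 0.01529
  Wq_B = Lq/λ = 0.01529/10.0 = 0.001529
  W_B = Wq_B + 1/μ = 0.001529 + 0.07576 = 0.07729

Since W_A = 0.06897 < W_B = 0.07729, Option A (single fast server) has the shorter time in system.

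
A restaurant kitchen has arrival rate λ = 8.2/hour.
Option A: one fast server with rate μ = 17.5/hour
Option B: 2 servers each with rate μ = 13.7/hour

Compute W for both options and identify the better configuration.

Option A: single server μ = 17.5 (M/M/1)
  ρ_A = 8.2/17.5 = 0.4686
  W_A = 1/(μ-λ) = 1/(17.5-8.2) = 1/9.30 = 0.1075

Option B: 2 servers μ = 13.7 (M/M/2)
  ρ_B = λ/(cμ) = 8.2/(2×13.7) = 0.2993
  Offered load a = λ/μ = cρ = 8.2/13.7 = 0.5985
  P₀ = [ Σₙ₌₀^1 aⁿ/n! + a^2/(2!(1-ρ)) ]⁻¹
  Σ = a^0/0! + a^1/1! = 1.0000 + 0.5985 = 1.5985
  a^2/(2!(1-ρ)) = 0.35825/(2 × 0.70073) = 0.2556
  P₀ = 1/(1.5985 + 0.2556) = 0.5393
  Lq = P₀·a^2·ρ / (2!(1-ρ)²) = 0.53933 × 0.35825 × 0.29927 / (2 × 0.49102) = 0.05888
  Wq_B = Lq/λ = 0.0588803/8.2 = 0.007181
  W_B = Wq_B + 1/μ = 0.007181 + 0.07299 = 0.08017

Since W_B = 0.08017 < W_A = 0.1075, Option B (multiple servers) has the shorter time in system.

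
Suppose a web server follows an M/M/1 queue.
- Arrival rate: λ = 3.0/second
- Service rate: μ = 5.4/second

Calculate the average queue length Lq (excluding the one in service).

ρ = λ/μ = 3.0/5.4 = 0.5556
For M/M/1: Lq = λ²/(μ(μ-λ))
Lq = 9.00/(5.4 × 2.40)
Lq = 0.6944 requests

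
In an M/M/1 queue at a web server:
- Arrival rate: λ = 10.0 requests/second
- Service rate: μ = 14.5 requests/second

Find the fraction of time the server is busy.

Server utilization: ρ = λ/μ
ρ = 10.0/14.5 = 0.6897
The server is busy 68.97% of the time.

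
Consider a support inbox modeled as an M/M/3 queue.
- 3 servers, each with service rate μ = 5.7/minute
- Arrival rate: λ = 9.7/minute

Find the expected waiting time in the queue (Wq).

Traffic intensity: ρ = λ/(cμ) = 9.7/(3×5.7) = 0.5673
Since ρ = 0.5673 < 1, system is stable.
Offered load a = λ/μ = cρ = 9.7/5.7 = 1.7018
P₀ = [ Σₙ₌₀^2 aⁿ/n! + a^3/(3!(1-ρ)) ]⁻¹
Σ = a^0/0! + a^1/1! + a^2/2! = 1.00000 + 1.70175 + 1.44798 = 4.1497
a^3/(3!(1-ρ)) = 4.9282/(6 × 0.43275) = 1.8980
P₀ = 1/(4.1497 + 1.8980) = 0.1654
Lq = P₀·a^3·ρ / (3!(1-ρ)²) = 0.16535 × 4.9282 × 0.56725 / (6 × 0.18727) = 0.4114
Wq = Lq/λ = 0.4114/9.7 = 0.04241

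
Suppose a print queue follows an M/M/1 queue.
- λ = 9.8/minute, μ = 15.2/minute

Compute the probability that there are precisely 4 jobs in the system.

ρ = λ/μ = 9.8/15.2 = 0.64474
P(n) = (1-ρ)ρⁿ
P(4) = (1-0.64474) × 0.64474^4
P(4) = 0.35526 × 0.17280
P(4) = 0.06139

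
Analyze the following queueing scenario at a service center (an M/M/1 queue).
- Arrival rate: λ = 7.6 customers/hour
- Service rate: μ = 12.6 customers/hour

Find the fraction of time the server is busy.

Server utilization: ρ = λ/μ
ρ = 7.6/12.6 = 0.6032
The server is busy 60.32% of the time.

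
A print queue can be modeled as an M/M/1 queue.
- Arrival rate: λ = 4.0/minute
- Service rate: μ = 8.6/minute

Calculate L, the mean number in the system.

ρ = λ/μ = 4.0/8.6 = 0.4651
For M/M/1: L = λ/(μ-λ)
L = 4.0/(8.6-4.0) = 4.0/4.60
L = 0.8696 jobs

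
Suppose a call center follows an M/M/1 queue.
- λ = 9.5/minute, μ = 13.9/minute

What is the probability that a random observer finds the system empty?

ρ = λ/μ = 9.5/13.9 = 0.6835
P(0) = 1 - ρ = 1 - 0.6835 = 0.3165
The server is idle 31.65% of the time.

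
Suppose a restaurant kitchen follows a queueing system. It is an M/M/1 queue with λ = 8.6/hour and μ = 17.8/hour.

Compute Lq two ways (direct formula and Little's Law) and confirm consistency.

Method 1 (direct): Lq = λ²/(μ(μ-λ)) = 73.96/(17.8 × 9.20) = 0.4516

Method 2 (Little's Law):
W = 1/(μ-λ) = 1/9.20 = 0.108696
Wq = W - 1/μ = 0.108696 - 0.0561798 = 0.052516
Lq = λWq = 8.6 × 0.052516 = 0.4516 ✔ (matches Method 1)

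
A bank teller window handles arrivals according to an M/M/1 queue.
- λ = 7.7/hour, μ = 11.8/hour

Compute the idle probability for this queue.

ρ = λ/μ = 7.7/11.8 = 0.6525
P(0) = 1 - ρ = 1 - 0.6525 = 0.3475
The server is idle 34.75% of the time.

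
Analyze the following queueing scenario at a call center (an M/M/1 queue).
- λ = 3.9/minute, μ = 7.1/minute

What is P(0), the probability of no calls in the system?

ρ = λ/μ = 3.9/7.1 = 0.5493
P(0) = 1 - ρ = 1 - 0.5493 = 0.4507
The server is idle 45.07% of the time.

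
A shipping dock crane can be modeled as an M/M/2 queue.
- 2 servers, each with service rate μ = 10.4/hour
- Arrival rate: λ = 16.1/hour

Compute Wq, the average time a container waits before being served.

Traffic intensity: ρ = λ/(cμ) = 16.1/(2×10.4) = 0.7740
Since ρ = 0.7740 < 1, system is stable.
Offered load a = λ/μ = cρ = 16.1/10.4 = 1.5481
P₀ = [ Σₙ₌₀^1 aⁿ/n! + a^2/(2!(1-ρ)) ]⁻¹
Σ = a^0/0! + a^1/1! = 1.0000 + 1.5481 = 2.5481
a^2/(2!(1-ρ)) = 2.39654/(2 × 0.225962) = 5.3030
P₀ = 1/(2.5481 + 5.3030) = 0.1274
Lq = P₀·a^2·ρ / (2!(1-ρ)²) = 0.127371 × 2.39654 × 0.774038 / (2 × 0.0510586) = 2.3138
Wq = Lq/λ = 2.3138/16.1 = 0.1437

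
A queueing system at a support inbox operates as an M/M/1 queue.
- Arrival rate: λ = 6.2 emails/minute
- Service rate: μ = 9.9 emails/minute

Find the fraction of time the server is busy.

Server utilization: ρ = λ/μ
ρ = 6.2/9.9 = 0.6263
The server is busy 62.63% of the time.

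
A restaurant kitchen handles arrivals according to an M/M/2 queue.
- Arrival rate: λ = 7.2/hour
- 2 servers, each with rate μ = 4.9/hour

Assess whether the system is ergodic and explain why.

Stability requires ρ = λ/(cμ) < 1
ρ = 7.2/(2 × 4.9) = 7.2/9.80 = 0.7347
Since 0.7347 < 1, the system is STABLE.
The servers are busy 73.47% of the time.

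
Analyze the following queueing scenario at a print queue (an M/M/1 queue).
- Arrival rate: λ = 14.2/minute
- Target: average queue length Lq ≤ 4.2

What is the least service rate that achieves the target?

For M/M/1: Lq = λ²/(μ(μ-λ))
Need Lq ≤ 4.2, i.e. μ(μ-λ) ≥ λ²/4.2
μ² - 14.2μ - 201.64/4.2 ≥ 0  →  μ² - 14.2μ - 48.00952 ≥ 0
Quadratic formula (positive root): μ = [λ + √(λ² + 4×48.00952)]/2
Discriminant: 201.64 + 4×48.00952 = 393.6781, √393.6781 = 19.84132
μ ≥ (14.2 + 19.84132)/2 = 17.0207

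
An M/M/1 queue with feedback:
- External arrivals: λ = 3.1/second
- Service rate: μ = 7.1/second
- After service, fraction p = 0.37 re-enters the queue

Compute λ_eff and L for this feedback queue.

Effective arrival rate: λ_eff = λ/(1-p) = 3.1/(1-0.37) = 3.1/0.63 = 4.920635
ρ = λ_eff/μ = 4.920635/7.1 = 0.693047
L = ρ/(1-ρ) = 0.693047/(1-0.693047) = 2.2578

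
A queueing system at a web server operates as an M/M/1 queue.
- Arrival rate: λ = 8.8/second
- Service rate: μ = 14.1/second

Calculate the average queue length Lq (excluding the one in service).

ρ = λ/μ = 8.8/14.1 = 0.6241
For M/M/1: Lq = λ²/(μ(μ-λ))
Lq = 77.44/(14.1 × 5.30)
Lq = 1.0363 requests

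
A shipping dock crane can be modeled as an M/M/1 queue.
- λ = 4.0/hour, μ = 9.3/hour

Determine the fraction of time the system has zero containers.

ρ = λ/μ = 4.0/9.3 = 0.4301
P(0) = 1 - ρ = 1 - 0.4301 = 0.5699
The server is idle 56.99% of the time.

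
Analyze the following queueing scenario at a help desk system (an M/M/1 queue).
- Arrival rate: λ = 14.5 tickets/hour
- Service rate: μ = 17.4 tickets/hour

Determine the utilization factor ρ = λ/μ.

Server utilization: ρ = λ/μ
ρ = 14.5/17.4 = 0.8333
The server is busy 83.33% of the time.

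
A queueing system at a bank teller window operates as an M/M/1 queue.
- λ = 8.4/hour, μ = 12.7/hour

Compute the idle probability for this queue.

ρ = λ/μ = 8.4/12.7 = 0.6614
P(0) = 1 - ρ = 1 - 0.6614 = 0.3386
The server is idle 33.86% of the time.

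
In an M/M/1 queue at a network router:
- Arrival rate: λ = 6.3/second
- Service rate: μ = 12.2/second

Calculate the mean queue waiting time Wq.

First, compute utilization: ρ = λ/μ = 6.3/12.2 = 0.5164
For M/M/1: Wq = λ/(μ(μ-λ))
Wq = 6.3/(12.2 × (12.2-6.3))
Wq = 6.3/(12.2 × 5.90)
Wq = 0.08752 seconds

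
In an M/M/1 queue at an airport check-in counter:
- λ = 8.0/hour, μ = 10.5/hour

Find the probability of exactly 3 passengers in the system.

ρ = λ/μ = 8.0/10.5 = 0.7619
P(n) = (1-ρ)ρⁿ
P(3) = (1-0.7619) × 0.7619^3
P(3) = 0.2381 × 0.4423
P(3) = 0.1053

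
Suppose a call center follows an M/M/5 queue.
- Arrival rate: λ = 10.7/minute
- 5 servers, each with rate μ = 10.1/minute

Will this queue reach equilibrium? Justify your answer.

Stability requires ρ = λ/(cμ) < 1
ρ = 10.7/(5 × 10.1) = 10.7/50.50 = 0.2119
Since 0.2119 < 1, the system is STABLE.
The servers are busy 21.19% of the time.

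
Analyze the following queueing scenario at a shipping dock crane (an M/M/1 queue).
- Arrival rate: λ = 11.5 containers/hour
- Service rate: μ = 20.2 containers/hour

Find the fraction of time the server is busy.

Server utilization: ρ = λ/μ
ρ = 11.5/20.2 = 0.5693
The server is busy 56.93% of the time.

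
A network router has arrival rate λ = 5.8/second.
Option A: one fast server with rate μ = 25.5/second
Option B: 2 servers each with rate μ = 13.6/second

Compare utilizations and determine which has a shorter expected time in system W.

Option A: single server μ = 25.5 (M/M/1)
  ρ_A = 5.8/25.5 = 0.2275
  W_A = 1/(μ-λ) = 1/(25.5-5.8) = 1/19.70 = 0.05076

Option B: 2 servers μ = 13.6 (M/M/2)
  ρ_B = λ/(cμ) = 5.8/(2×13.6) = 0.2132
  Offered load a = λ/μ = cρ = 5.8/13.6 = 0.4265
  P₀ = [ Σₙ₌₀^1 aⁿ/n! + a^2/(2!(1-ρ)) ]⁻¹
  Σ = a^0/0! + a^1/1! = 1.0000 + 0.4265 = 1.4265
  a^2/(2!(1-ρ)) = 0.1819/(2 × 0.7868) = 0.1156
  P₀ = 1/(1.4265 + 0.1156) = 0.6485
  Lq = P₀·a^2·ρ / (2!(1-ρ)²) = 0.64848 × 0.18188 × 0.21324 / (2 × 0.61900) = 0.02032
  Wq_B = Lq/λ = 0.02032/5.8 = 0.003503
  W_B = Wq_B + 1/μ = 0.003503 + 0.07353 = 0.07703

Since W_A = 0.05076 < W_B = 0.07703, Option A (single fast server) has the shorter time in system.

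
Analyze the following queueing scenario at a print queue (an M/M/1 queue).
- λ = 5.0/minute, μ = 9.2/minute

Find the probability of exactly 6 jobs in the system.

ρ = λ/μ = 5.0/9.2 = 0.54348
P(n) = (1-ρ)ρⁿ
P(6) = (1-0.54348) × 0.54348^6
P(6) = 0.4565 × 0.02577
P(6) = 0.01176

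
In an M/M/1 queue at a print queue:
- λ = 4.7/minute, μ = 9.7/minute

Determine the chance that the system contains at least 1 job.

ρ = λ/μ = 4.7/9.7 = 0.4845
P(N ≥ n) = ρⁿ
P(N ≥ 1) = 0.4845^1
P(N ≥ 1) = 0.4845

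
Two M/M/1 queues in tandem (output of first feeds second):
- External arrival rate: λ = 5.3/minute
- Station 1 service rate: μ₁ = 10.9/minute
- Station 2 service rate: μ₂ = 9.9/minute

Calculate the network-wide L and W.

By Jackson's theorem, each station behaves as independent M/M/1.
Station 1: ρ₁ = 5.3/10.9 = 0.4862, L₁ = ρ₁/(1-ρ₁) = λ/(μ₁-λ) = 5.3/5.60 = 0.9464
Station 2: ρ₂ = 5.3/9.9 = 0.5354, L₂ = ρ₂/(1-ρ₂) = λ/(μ₂-λ) = 5.3/4.60 = 1.1522
Total: L = L₁ + L₂ = 0.9464 + 1.1522 = 2.0986
W = L/λ = 2.0986/5.3 = 0.3960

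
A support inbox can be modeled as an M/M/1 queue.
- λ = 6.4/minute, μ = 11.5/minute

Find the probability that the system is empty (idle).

ρ = λ/μ = 6.4/11.5 = 0.5565
P(0) = 1 - ρ = 1 - 0.5565 = 0.4435
The server is idle 44.35% of the time.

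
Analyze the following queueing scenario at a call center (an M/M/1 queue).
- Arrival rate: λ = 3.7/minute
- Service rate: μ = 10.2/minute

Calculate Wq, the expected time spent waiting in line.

First, compute utilization: ρ = λ/μ = 3.7/10.2 = 0.3627
For M/M/1: Wq = λ/(μ(μ-λ))
Wq = 3.7/(10.2 × (10.2-3.7))
Wq = 3.7/(10.2 × 6.50)
Wq = 0.05581 minutes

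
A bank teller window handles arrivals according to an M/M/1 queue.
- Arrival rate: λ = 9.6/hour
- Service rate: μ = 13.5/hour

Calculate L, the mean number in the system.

ρ = λ/μ = 9.6/13.5 = 0.7111
For M/M/1: L = λ/(μ-λ)
L = 9.6/(13.5-9.6) = 9.6/3.90
L = 2.4615 transactions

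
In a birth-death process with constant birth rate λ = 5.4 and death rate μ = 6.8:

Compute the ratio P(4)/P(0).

For constant rates: P(n)/P(0) = (λ/μ)^n
P(4)/P(0) = (5.4/6.8)^4 = 0.79412^4 = 0.3977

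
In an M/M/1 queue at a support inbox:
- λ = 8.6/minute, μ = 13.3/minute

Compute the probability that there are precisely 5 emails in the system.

ρ = λ/μ = 8.6/13.3 = 0.64662
P(n) = (1-ρ)ρⁿ
P(5) = (1-0.64662) × 0.64662^5
P(5) = 0.35338 × 0.11304
P(5) = 0.03995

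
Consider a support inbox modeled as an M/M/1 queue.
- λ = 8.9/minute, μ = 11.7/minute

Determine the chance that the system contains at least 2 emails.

ρ = λ/μ = 8.9/11.7 = 0.76068
P(N ≥ n) = ρⁿ
P(N ≥ 2) = 0.76068^2
P(N ≥ 2) = 0.5786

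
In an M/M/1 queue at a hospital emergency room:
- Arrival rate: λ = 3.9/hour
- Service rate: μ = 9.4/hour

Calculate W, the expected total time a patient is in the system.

First, compute utilization: ρ = λ/μ = 3.9/9.4 = 0.4149
For M/M/1: W = 1/(μ-λ)
W = 1/(9.4-3.9) = 1/5.50
W = 0.1818 hours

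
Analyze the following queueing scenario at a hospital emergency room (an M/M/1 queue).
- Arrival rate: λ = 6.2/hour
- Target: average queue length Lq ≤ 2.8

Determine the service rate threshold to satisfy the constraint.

For M/M/1: Lq = λ²/(μ(μ-λ))
Need Lq ≤ 2.8, i.e. μ(μ-λ) ≥ λ²/2.8
μ² - 6.2μ - 38.44/2.8 ≥ 0  →  μ² - 6.2μ - 13.72857 ≥ 0
Quadratic formula (positive root): μ = [λ + √(λ² + 4×13.72857)]/2
Discriminant: 38.44 + 4×13.72857 = 93.3543, √93.3543 = 9.6620
μ ≥ (6.2 + 9.6620)/2 = 7.9310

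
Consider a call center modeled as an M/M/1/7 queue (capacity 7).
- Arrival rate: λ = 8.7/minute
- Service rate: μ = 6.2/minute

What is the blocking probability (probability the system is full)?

ρ = λ/μ = 8.7/6.2 = 1.4032
P₀ = (1-ρ)/(1-ρ^(K+1)) = (1-1.4032)/(1-1.4032^8) = -0.4032/-14.0299 = 0.02874
P_K = P₀×ρ^K = 0.02874 × 1.4032^7 = 0.02874 × 10.7112 = 0.3078
Blocking probability = 30.78%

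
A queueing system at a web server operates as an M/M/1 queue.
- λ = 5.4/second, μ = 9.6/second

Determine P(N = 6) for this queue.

ρ = λ/μ = 5.4/9.6 = 0.5625
P(n) = (1-ρ)ρⁿ
P(6) = (1-0.5625) × 0.5625^6
P(6) = 0.4375 × 0.03168
P(6) = 0.01386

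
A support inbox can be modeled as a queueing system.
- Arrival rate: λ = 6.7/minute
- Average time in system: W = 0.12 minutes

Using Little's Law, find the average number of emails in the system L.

Little's Law: L = λW
L = 6.7 × 0.12 = 0.8040 emails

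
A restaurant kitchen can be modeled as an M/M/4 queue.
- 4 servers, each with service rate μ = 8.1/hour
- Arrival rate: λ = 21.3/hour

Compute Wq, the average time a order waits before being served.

Traffic intensity: ρ = λ/(cμ) = 21.3/(4×8.1) = 0.6574
Since ρ = 0.6574 < 1, system is stable.
Offered load a = λ/μ = cρ = 21.3/8.1 = 2.6296
P₀ = [ Σₙ₌₀^3 aⁿ/n! + a^4/(4!(1-ρ)) ]⁻¹
Σ = a^0/0! + a^1/1! + a^2/2! + a^3/3! = 1.0000 + 2.6296 + 3.4575 + 3.0306 = 10.1177
a^4/(4!(1-ρ)) = 47.8166/(24 × 0.342593) = 5.8155
P₀ = 1/(10.1177 + 5.8155) = 0.06276
Lq = P₀·a^4·ρ / (4!(1-ρ)²) = 0.062762 × 47.8166 × 0.65741 / (24 × 0.11737) = 0.7004
Wq = Lq/λ = 0.7004/21.3 = 0.03288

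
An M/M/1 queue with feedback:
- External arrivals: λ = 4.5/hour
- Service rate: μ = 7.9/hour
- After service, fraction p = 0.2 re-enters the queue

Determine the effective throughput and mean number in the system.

Effective arrival rate: λ_eff = λ/(1-p) = 4.5/(1-0.2) = 4.5/0.80 = 5.6250
ρ = λ_eff/μ = 5.6250/7.9 = 0.712025
L = ρ/(1-ρ) = 0.712025/(1-0.712025) = 2.4725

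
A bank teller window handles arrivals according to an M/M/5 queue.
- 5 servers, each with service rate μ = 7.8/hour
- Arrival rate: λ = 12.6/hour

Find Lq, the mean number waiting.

Traffic intensity: ρ = λ/(cμ) = 12.6/(5×7.8) = 0.3231
Since ρ = 0.3231 < 1, system is stable.
Offered load a = λ/μ = cρ = 12.6/7.8 = 1.6154
P₀ = [ Σₙ₌₀^4 aⁿ/n! + a^5/(5!(1-ρ)) ]⁻¹
Σ = a^0/0! + a^1/1! + a^2/2! + a^3/3! + a^4/4! = 1.0000 + 1.6154 + 1.3047 + 0.70255 + 0.28372 = 4.9064
a^5/(5!(1-ρ)) = 10.9997/(120 × 0.6769) = 0.1354
P₀ = 1/(4.9064 + 0.1354) = 0.1983
Lq = P₀·a^5·ρ / (5!(1-ρ)²) = 0.1983 × 10.9997 × 0.3231 / (120 × 0.4582) = 0.01282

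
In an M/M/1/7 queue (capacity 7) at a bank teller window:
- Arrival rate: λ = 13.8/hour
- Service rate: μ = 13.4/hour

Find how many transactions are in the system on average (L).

ρ = λ/μ = 13.8/13.4 = 1.02985
P₀ = (1-ρ)/(1-ρ^(K+1)) = (1-1.02985)/(1-1.02985^8) = -0.02985/-0.2653 = 0.1125
P_K = P₀×ρ^K = 0.1125 × 1.02985^7 = 0.1125 × 1.2286 = 0.1382
L = ρ[1 - (K+1)ρ^K + Kρ^(K+1)] / [(1-ρ)(1-ρ^(K+1))]
L = 1.02985 × (1 - 8×1.22862066 + 7×1.26529498) / ((1 - 1.02985) × (1 - 1.26529498)) = 3.6543 transactions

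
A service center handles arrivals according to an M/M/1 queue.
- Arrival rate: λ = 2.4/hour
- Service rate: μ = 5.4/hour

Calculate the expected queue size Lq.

ρ = λ/μ = 2.4/5.4 = 0.4444
For M/M/1: Lq = λ²/(μ(μ-λ))
Lq = 5.76/(5.4 × 3.00)
Lq = 0.3556 customers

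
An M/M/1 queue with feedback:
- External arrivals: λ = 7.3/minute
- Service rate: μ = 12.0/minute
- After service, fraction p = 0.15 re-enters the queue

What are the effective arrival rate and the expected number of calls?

Effective arrival rate: λ_eff = λ/(1-p) = 7.3/(1-0.15) = 7.3/0.85 = 8.588235
ρ = λ_eff/μ = 8.588235/12.0 = 0.715686
L = ρ/(1-ρ) = 0.715686/(1-0.715686) = 2.5172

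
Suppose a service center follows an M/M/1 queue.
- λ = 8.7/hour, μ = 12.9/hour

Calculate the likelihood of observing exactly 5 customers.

ρ = λ/μ = 8.7/12.9 = 0.67442
P(n) = (1-ρ)ρⁿ
P(5) = (1-0.67442) × 0.67442^5
P(5) = 0.32558 × 0.13953
P(5) = 0.04543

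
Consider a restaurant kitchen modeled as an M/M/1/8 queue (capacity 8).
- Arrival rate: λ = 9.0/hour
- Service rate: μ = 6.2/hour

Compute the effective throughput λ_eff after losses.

ρ = λ/μ = 9.0/6.2 = 1.45161
P₀ = (1-ρ)/(1-ρ^(K+1)) = (1-1.45161)/(1-1.45161^9) = -0.4516/-27.6187 = 0.01635
P_K = P₀×ρ^K = 0.016352 × 1.45161^8 = 0.016352 × 19.7151 = 0.3224
λ_eff = λ(1-P_K) = 9.0 × (1 - 0.32238) = 9.0 × 0.67762 = 6.0986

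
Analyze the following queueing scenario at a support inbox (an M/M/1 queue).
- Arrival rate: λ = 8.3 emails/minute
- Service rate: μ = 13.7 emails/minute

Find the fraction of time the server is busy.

Server utilization: ρ = λ/μ
ρ = 8.3/13.7 = 0.6058
The server is busy 60.58% of the time.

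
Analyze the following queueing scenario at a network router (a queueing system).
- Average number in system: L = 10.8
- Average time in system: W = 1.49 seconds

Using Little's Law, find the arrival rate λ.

Little's Law: L = λW, so λ = L/W
λ = 10.8/1.49 = 7.2483 packets/second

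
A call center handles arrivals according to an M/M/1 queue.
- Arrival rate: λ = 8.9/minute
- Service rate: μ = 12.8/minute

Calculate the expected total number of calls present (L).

ρ = λ/μ = 8.9/12.8 = 0.6953
For M/M/1: L = λ/(μ-λ)
L = 8.9/(12.8-8.9) = 8.9/3.90
L = 2.2821 calls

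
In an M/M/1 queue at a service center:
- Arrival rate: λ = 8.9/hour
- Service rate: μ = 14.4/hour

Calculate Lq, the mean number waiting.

ρ = λ/μ = 8.9/14.4 = 0.6181
For M/M/1: Lq = λ²/(μ(μ-λ))
Lq = 79.21/(14.4 × 5.50)
Lq = 1.0001 customers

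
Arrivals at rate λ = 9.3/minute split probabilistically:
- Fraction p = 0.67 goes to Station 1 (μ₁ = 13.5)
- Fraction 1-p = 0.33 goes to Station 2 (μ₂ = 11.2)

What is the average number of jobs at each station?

Effective rates: λ₁ = 9.3×0.67 = 6.231, λ₂ = 9.3×0.33 = 3.069
Station 1: ρ₁ = 6.231/13.5 = 0.46156, L₁ = ρ₁/(1-ρ₁) = 0.46156/(1-0.46156) = 0.8572
Station 2: ρ₂ = 3.069/11.2 = 0.2740, L₂ = ρ₂/(1-ρ₂) = 0.2740/(1-0.2740) = 0.3774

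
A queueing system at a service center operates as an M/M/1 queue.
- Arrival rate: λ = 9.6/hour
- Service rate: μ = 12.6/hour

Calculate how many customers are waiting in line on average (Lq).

ρ = λ/μ = 9.6/12.6 = 0.7619
For M/M/1: Lq = λ²/(μ(μ-λ))
Lq = 92.16/(12.6 × 3.00)
Lq = 2.4381 customers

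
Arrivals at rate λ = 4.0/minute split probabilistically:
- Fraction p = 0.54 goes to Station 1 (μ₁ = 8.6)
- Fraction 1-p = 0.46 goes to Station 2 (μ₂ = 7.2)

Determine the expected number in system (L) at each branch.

Effective rates: λ₁ = 4.0×0.54 = 2.16, λ₂ = 4.0×0.46 = 1.84
Station 1: ρ₁ = 2.16/8.6 = 0.25116, L₁ = ρ₁/(1-ρ₁) = 0.25116/(1-0.25116) = 0.3354
Station 2: ρ₂ = 1.84/7.2 = 0.25556, L₂ = ρ₂/(1-ρ₂) = 0.25556/(1-0.25556) = 0.3433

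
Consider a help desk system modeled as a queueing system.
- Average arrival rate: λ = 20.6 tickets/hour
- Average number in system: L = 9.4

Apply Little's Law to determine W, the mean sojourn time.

Little's Law: L = λW, so W = L/λ
W = 9.4/20.6 = 0.4563 hours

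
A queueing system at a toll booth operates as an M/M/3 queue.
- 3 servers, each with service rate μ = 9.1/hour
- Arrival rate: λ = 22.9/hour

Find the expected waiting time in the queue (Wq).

Traffic intensity: ρ = λ/(cμ) = 22.9/(3×9.1) = 0.8388
Since ρ = 0.8388 < 1, system is stable.
Offered load a = λ/μ = cρ = 22.9/9.1 = 2.5165
P₀ = [ Σₙ₌₀^2 aⁿ/n! + a^3/(3!(1-ρ)) ]⁻¹
Σ = a^0/0! + a^1/1! + a^2/2! = 1.0000 + 2.5165 + 3.1663 = 6.6828
a^3/(3!(1-ρ)) = 15.9361/(6 × 0.161172) = 16.4794
P₀ = 1/(6.6828 + 16.4794) = 0.04317
Lq = P₀·a^3·ρ / (3!(1-ρ)²) = 0.0431738 × 15.9361 × 0.838828 / (6 × 0.0259765) = 3.7029
Wq = Lq/λ = 3.7029/22.9 = 0.1617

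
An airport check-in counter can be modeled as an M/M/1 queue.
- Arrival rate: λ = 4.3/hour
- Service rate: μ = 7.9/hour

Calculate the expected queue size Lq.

ρ = λ/μ = 4.3/7.9 = 0.5443
For M/M/1: Lq = λ²/(μ(μ-λ))
Lq = 18.49/(7.9 × 3.60)
Lq = 0.6501 passengers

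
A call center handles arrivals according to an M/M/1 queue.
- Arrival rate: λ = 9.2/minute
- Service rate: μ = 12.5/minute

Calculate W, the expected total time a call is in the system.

First, compute utilization: ρ = λ/μ = 9.2/12.5 = 0.7360
For M/M/1: W = 1/(μ-λ)
W = 1/(12.5-9.2) = 1/3.30
W = 0.3030 minutes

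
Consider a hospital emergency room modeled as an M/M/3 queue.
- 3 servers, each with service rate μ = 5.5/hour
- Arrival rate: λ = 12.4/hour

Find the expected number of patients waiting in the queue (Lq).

Traffic intensity: ρ = λ/(cμ) = 12.4/(3×5.5) = 0.7515
Since ρ = 0.7515 < 1, system is stable.
Offered load a = λ/μ = cρ = 12.4/5.5 = 2.2545
P₀ = [ Σₙ₌₀^2 aⁿ/n! + a^3/(3!(1-ρ)) ]⁻¹
Σ = a^0/0! + a^1/1! + a^2/2! = 1.0000 + 2.2545 + 2.5415 = 5.7960
a^3/(3!(1-ρ)) = 11.45980/(6 × 0.2484848) = 7.6865
P₀ = 1/(5.7960 + 7.6865) = 0.07417
Lq = P₀·a^3·ρ / (3!(1-ρ)²) = 0.074170 × 11.4598 × 0.75152 / (6 × 0.061745) = 1.7242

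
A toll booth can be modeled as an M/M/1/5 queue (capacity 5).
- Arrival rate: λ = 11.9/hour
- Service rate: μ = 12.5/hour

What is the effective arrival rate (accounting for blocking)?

ρ = λ/μ = 11.9/12.5 = 0.9520
P₀ = (1-ρ)/(1-ρ^(K+1)) = (1-0.9520)/(1-0.9520^6) = 0.04800/0.2556 = 0.1878
P_K = P₀×ρ^K = 0.1878 × 0.9520^5 = 0.1878 × 0.7820 = 0.1469
λ_eff = λ(1-P_K) = 11.9 × (1 - 0.146862) = 11.9 × 0.853138 = 10.1523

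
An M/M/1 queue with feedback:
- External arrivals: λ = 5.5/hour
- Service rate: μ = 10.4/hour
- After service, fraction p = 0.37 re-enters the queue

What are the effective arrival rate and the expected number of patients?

Effective arrival rate: λ_eff = λ/(1-p) = 5.5/(1-0.37) = 5.5/0.63 = 8.73016
ρ = λ_eff/μ = 8.73016/10.4 = 0.839438
L = ρ/(1-ρ) = 0.839438/(1-0.839438) = 5.2281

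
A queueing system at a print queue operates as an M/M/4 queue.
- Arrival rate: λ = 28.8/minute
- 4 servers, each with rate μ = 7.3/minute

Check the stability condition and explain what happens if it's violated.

Stability requires ρ = λ/(cμ) < 1
ρ = 28.8/(4 × 7.3) = 28.8/29.20 = 0.9863
Since 0.9863 < 1, the system is STABLE.
The servers are busy 98.63% of the time.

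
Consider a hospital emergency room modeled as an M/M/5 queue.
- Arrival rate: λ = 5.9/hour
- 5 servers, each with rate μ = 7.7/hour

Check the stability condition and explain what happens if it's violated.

Stability requires ρ = λ/(cμ) < 1
ρ = 5.9/(5 × 7.7) = 5.9/38.50 = 0.1532
Since 0.1532 < 1, the system is STABLE.
The servers are busy 15.32% of the time.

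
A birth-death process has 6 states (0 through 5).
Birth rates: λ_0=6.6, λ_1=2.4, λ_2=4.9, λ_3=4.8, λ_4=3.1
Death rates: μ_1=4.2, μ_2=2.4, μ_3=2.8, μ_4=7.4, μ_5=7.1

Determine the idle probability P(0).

Ratios P(n)/P(0) = (λ₀···λₙ₋₁)/(μ₁···μₙ):
P(1)/P(0) = (6.6)/(4.2) = 1.57143
P(2)/P(0) = (6.6×2.4)/(4.2×2.4) = 1.57143
P(3)/P(0) = (6.6×2.4×4.9)/(4.2×2.4×2.8) = 2.75000
P(4)/P(0) = (6.6×2.4×4.9×4.8)/(4.2×2.4×2.8×7.4) = 1.78378
P(5)/P(0) = (6.6×2.4×4.9×4.8×3.1)/(4.2×2.4×2.8×7.4×7.1) = 0.778835

Normalization: ∑ P(n) = 1
P(0) × (1.00000 + 1.57143 + 1.57143 + 2.75000 + 1.78378 + 0.778835) = 1
P(0) × 9.4555 = 1
P(0) = 1/9.4555 = 0.1058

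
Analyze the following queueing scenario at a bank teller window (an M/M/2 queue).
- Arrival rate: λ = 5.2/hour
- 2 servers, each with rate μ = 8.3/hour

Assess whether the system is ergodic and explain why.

Stability requires ρ = λ/(cμ) < 1
ρ = 5.2/(2 × 8.3) = 5.2/16.60 = 0.3133
Since 0.3133 < 1, the system is STABLE.
The servers are busy 31.33% of the time.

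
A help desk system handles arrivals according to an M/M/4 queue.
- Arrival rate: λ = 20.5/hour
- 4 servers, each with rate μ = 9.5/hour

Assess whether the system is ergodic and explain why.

Stability requires ρ = λ/(cμ) < 1
ρ = 20.5/(4 × 9.5) = 20.5/38.00 = 0.5395
Since 0.5395 < 1, the system is STABLE.
The servers are busy 53.95% of the time.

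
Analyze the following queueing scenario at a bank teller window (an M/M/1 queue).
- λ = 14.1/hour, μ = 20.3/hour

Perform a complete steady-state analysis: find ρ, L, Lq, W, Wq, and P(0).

Step 1: ρ = λ/μ = 14.1/20.3 = 0.6946
Step 2: L = λ/(μ-λ) = 14.1/6.20 = 2.2742
Step 3: Lq = λ²/(μ(μ-λ)) = 198.81/(20.3×6.20) = 1.5796
Step 4: W = 1/(μ-λ) = 1/6.20 = 0.16129
Step 5: Wq = λ/(μ(μ-λ)) = 14.1/(20.3×6.20) = 0.1120
Step 6: P(0) = 1-ρ = 0.3054
Verify: L = λW = 14.1×0.16129 = 2.2742 ✔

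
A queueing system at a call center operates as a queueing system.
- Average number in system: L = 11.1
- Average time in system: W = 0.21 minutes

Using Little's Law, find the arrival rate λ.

Little's Law: L = λW, so λ = L/W
λ = 11.1/0.21 = 52.8571 calls/minute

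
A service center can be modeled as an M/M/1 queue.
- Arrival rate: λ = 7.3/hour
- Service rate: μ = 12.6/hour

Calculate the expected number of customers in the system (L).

ρ = λ/μ = 7.3/12.6 = 0.5794
For M/M/1: L = λ/(μ-λ)
L = 7.3/(12.6-7.3) = 7.3/5.30
L = 1.3774 customers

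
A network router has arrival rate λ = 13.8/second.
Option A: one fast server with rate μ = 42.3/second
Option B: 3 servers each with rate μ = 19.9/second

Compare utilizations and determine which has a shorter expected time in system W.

Option A: single server μ = 42.3 (M/M/1)
  ρ_A = 13.8/42.3 = 0.3262
  W_A = 1/(μ-λ) = 1/(42.3-13.8) = 1/28.50 = 0.03509

Option B: 3 servers μ = 19.9 (M/M/3)
  ρ_B = λ/(cμ) = 13.8/(3×19.9) = 0.2312
  Offered load a = λ/μ = cρ = 13.8/19.9 = 0.6935
  P₀ = [ Σₙ₌₀^2 aⁿ/n! + a^3/(3!(1-ρ)) ]⁻¹
  Σ = a^0/0! + a^1/1! + a^2/2! = 1.0000 + 0.6935 + 0.2404 = 1.9339
  a^3/(3!(1-ρ)) = 0.33349/(6 × 0.76884) = 0.07229
  P₀ = 1/(1.9339 + 0.07229) = 0.4985
  Lq = P₀·a^3·ρ / (3!(1-ρ)²) = 0.49845 × 0.33349 × 0.23116 / (6 × 0.59112) = 0.01083
  Wq_B = Lq/λ = 0.010834/13.8 = 0.0007851
  W_B = Wq_B + 1/μ = 0.0007851 + 0.05025 = 0.05104

Since W_A = 0.03509 < W_B = 0.05104, Option A (single fast server) has the shorter time in system.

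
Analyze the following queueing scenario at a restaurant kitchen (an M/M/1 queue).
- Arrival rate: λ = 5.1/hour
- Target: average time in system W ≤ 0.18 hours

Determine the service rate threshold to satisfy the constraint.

For M/M/1: W = 1/(μ-λ)
Need W ≤ 0.18, so 1/(μ-λ) ≤ 0.18
μ - λ ≥ 1/0.18 = 5.5556
μ ≥ 5.1 + 5.5556 = 10.6556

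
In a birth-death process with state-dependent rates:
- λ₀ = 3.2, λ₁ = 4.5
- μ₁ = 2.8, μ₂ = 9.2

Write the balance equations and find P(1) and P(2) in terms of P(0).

Balance equations:
State 0: λ₀P₀ = μ₁P₁ → P₁ = (λ₀/μ₁)P₀ = (3.2/2.8)P₀ = 1.1429P₀
State 1: P₂ = (λ₀λ₁)/(μ₁μ₂)P₀ = (3.2×4.5)/(2.8×9.2)P₀ = 0.5590P₀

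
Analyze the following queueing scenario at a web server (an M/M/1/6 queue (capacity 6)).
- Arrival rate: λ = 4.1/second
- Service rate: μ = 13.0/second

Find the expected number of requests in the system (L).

ρ = λ/μ = 4.1/13.0 = 0.31538
P₀ = (1-ρ)/(1-ρ^(K+1)) = (1-0.31538)/(1-0.31538^7) = 0.6846/0.9997 = 0.6848
P_K = P₀×ρ^K = 0.68483 × 0.31538^6 = 0.68483 × 0.00098402 = 0.0006739
L = ρ[1 - (K+1)ρ^K + Kρ^(K+1)] / [(1-ρ)(1-ρ^(K+1))]
L = 0.31538 × (1 - 7×0.0009840 + 6×0.0003103) / ((1 - 0.31538) × (1 - 0.0003103)) = 0.4585 requests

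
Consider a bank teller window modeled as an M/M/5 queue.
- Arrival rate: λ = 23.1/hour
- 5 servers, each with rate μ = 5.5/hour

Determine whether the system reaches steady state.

Stability requires ρ = λ/(cμ) < 1
ρ = 23.1/(5 × 5.5) = 23.1/27.50 = 0.8400
Since 0.8400 < 1, the system is STABLE.
The servers are busy 84.00% of the time.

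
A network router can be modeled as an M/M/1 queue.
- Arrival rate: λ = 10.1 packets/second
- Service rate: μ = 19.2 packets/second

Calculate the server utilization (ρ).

Server utilization: ρ = λ/μ
ρ = 10.1/19.2 = 0.5260
The server is busy 52.60% of the time.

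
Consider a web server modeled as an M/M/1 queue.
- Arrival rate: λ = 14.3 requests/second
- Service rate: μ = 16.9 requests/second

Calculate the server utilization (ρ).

Server utilization: ρ = λ/μ
ρ = 14.3/16.9 = 0.8462
The server is busy 84.62% of the time.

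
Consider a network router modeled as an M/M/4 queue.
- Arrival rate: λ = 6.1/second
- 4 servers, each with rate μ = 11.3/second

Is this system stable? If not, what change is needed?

Stability requires ρ = λ/(cμ) < 1
ρ = 6.1/(4 × 11.3) = 6.1/45.20 = 0.1350
Since 0.1350 < 1, the system is STABLE.
The servers are busy 13.50% of the time.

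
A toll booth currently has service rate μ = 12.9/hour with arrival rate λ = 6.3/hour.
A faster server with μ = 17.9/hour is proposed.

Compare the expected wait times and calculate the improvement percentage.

System 1: ρ₁ = 6.3/12.9 = 0.4884, W₁ = 1/(12.9-6.3) = 0.1515
System 2: ρ₂ = 6.3/17.9 = 0.3520, W₂ = 1/(17.9-6.3) = 0.08621
Improvement: (W₁-W₂)/W₁ = (0.1515-0.08621)/0.1515 = 43.10%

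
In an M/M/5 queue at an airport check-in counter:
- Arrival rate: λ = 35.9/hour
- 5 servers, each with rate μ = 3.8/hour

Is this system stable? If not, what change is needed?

Stability requires ρ = λ/(cμ) < 1
ρ = 35.9/(5 × 3.8) = 35.9/19.00 = 1.8895
Since 1.8895 ≥ 1, the system is UNSTABLE.
Need c > λ/μ = 35.9/3.8 = 9.45.
Minimum servers needed: c = 10.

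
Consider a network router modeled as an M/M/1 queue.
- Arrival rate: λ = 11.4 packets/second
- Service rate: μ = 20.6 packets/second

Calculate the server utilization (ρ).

Server utilization: ρ = λ/μ
ρ = 11.4/20.6 = 0.5534
The server is busy 55.34% of the time.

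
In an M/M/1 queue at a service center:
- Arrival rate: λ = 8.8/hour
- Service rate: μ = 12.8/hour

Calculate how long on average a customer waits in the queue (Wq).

First, compute utilization: ρ = λ/μ = 8.8/12.8 = 0.6875
For M/M/1: Wq = λ/(μ(μ-λ))
Wq = 8.8/(12.8 × (12.8-8.8))
Wq = 8.8/(12.8 × 4.00)
Wq = 0.1719 hours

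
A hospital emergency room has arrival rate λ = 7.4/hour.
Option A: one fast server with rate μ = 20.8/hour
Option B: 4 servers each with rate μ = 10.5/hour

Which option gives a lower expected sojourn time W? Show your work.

Option A: single server μ = 20.8 (M/M/1)
  ρ_A = 7.4/20.8 = 0.3558
  W_A = 1/(μ-λ) = 1/(20.8-7.4) = 1/13.40 = 0.07463

Option B: 4 servers μ = 10.5 (M/M/4)
  ρ_B = λ/(cμ) = 7.4/(4×10.5) = 0.1762
  Offered load a = λ/μ = cρ = 7.4/10.5 = 0.7048
  P₀ = [ Σₙ₌₀^3 aⁿ/n! + a^4/(4!(1-ρ)) ]⁻¹
  Σ = a^0/0! + a^1/1! + a^2/2! + a^3/3! = 1.0000 + 0.7048 + 0.2483 + 0.05834 = 2.0114
  a^4/(4!(1-ρ)) = 0.2467/(24 × 0.8238) = 0.01248
  P₀ = 1/(2.0114 + 0.01248) = 0.4941
  Lq = P₀·a^4·ρ / (4!(1-ρ)²) = 0.4941 × 0.2467 × 0.1762 / (24 × 0.6787) = 0.001319
  Wq_B = Lq/λ = 0.001319/7.4 = 0.0001782
  W_B = Wq_B + 1/μ = 0.0001782 + 0.09524 = 0.09542

Since W_A = 0.07463 < W_B = 0.09542, Option A (single fast server) has the shorter time in system.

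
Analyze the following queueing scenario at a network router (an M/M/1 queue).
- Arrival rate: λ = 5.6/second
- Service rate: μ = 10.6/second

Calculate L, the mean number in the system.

ρ = λ/μ = 5.6/10.6 = 0.5283
For M/M/1: L = λ/(μ-λ)
L = 5.6/(10.6-5.6) = 5.6/5.00
L = 1.1200 packets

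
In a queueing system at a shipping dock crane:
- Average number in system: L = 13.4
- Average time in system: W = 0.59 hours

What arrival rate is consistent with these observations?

Little's Law: L = λW, so λ = L/W
λ = 13.4/0.59 = 22.7119 containers/hour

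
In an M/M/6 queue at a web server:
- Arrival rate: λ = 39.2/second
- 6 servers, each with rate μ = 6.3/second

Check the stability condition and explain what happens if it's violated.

Stability requires ρ = λ/(cμ) < 1
ρ = 39.2/(6 × 6.3) = 39.2/37.80 = 1.0370
Since 1.0370 ≥ 1, the system is UNSTABLE.
Need c > λ/μ = 39.2/6.3 = 6.22.
Minimum servers needed: c = 7.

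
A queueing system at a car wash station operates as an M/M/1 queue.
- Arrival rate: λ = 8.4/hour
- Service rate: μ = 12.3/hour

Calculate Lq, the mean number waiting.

ρ = λ/μ = 8.4/12.3 = 0.6829
For M/M/1: Lq = λ²/(μ(μ-λ))
Lq = 70.56/(12.3 × 3.90)
Lq = 1.4709 cars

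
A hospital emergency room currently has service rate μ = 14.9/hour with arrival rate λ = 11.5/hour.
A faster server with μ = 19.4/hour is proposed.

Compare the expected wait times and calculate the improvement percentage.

System 1: ρ₁ = 11.5/14.9 = 0.7718, W₁ = 1/(14.9-11.5) = 0.29412
System 2: ρ₂ = 11.5/19.4 = 0.5928, W₂ = 1/(19.4-11.5) = 0.12658
Improvement: (W₁-W₂)/W₁ = (0.29412-0.12658)/0.29412 = 56.96%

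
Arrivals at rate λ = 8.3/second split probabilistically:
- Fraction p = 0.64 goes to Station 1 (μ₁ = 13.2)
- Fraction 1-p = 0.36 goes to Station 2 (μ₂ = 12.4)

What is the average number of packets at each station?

Effective rates: λ₁ = 8.3×0.64 = 5.312, λ₂ = 8.3×0.36 = 2.988
Station 1: ρ₁ = 5.312/13.2 = 0.4024, L₁ = ρ₁/(1-ρ₁) = 0.4024/(1-0.4024) = 0.6734
Station 2: ρ₂ = 2.988/12.4 = 0.2410, L₂ = ρ₂/(1-ρ₂) = 0.2410/(1-0.2410) = 0.3175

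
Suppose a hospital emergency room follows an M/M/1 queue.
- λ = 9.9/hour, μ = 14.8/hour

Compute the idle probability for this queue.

ρ = λ/μ = 9.9/14.8 = 0.6689
P(0) = 1 - ρ = 1 - 0.6689 = 0.3311
The server is idle 33.11% of the time.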